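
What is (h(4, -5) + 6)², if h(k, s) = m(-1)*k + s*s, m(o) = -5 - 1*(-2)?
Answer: 361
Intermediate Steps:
m(o) = -3 (m(o) = -5 + 2 = -3)
h(k, s) = s² - 3*k (h(k, s) = -3*k + s*s = -3*k + s² = s² - 3*k)
(h(4, -5) + 6)² = (((-5)² - 3*4) + 6)² = ((25 - 12) + 6)² = (13 + 6)² = 19² = 361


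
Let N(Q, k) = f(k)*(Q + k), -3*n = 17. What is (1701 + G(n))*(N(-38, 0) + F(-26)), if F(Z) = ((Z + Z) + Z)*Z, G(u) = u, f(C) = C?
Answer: 3438136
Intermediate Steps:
n = -17/3 (n = -⅓*17 = -17/3 ≈ -5.6667)
N(Q, k) = k*(Q + k)
F(Z) = 3*Z² (F(Z) = (2*Z + Z)*Z = (3*Z)*Z = 3*Z²)
(1701 + G(n))*(N(-38, 0) + F(-26)) = (1701 - 17/3)*(0*(-38 + 0) + 3*(-26)²) = 5086*(0*(-38) + 3*676)/3 = 5086*(0 + 2028)/3 = (5086/3)*2028 = 3438136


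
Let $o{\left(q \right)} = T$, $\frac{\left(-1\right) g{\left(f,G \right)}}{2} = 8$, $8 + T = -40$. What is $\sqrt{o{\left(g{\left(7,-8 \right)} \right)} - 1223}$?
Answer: $i \sqrt{1271} \approx 35.651 i$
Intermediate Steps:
$T = -48$ ($T = -8 - 40 = -48$)
$g{\left(f,G \right)} = -16$ ($g{\left(f,G \right)} = \left(-2\right) 8 = -16$)
$o{\left(q \right)} = -48$
$\sqrt{o{\left(g{\left(7,-8 \right)} \right)} - 1223} = \sqrt{-48 - 1223} = \sqrt{-1271} = i \sqrt{1271}$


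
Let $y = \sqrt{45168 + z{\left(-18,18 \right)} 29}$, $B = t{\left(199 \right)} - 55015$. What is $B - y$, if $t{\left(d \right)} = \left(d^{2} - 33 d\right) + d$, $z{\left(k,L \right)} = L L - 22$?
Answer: $-21782 - \sqrt{53926} \approx -22014.0$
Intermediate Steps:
$z{\left(k,L \right)} = -22 + L^{2}$ ($z{\left(k,L \right)} = L^{2} - 22 = -22 + L^{2}$)
$t{\left(d \right)} = d^{2} - 32 d$
$B = -21782$ ($B = 199 \left(-32 + 199\right) - 55015 = 199 \cdot 167 - 55015 = 33233 - 55015 = -21782$)
$y = \sqrt{53926}$ ($y = \sqrt{45168 + \left(-22 + 18^{2}\right) 29} = \sqrt{45168 + \left(-22 + 324\right) 29} = \sqrt{45168 + 302 \cdot 29} = \sqrt{45168 + 8758} = \sqrt{53926} \approx 232.22$)
$B - y = -21782 - \sqrt{53926}$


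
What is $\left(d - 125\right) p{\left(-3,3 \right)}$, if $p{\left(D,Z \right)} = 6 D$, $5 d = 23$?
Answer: $\frac{10836}{5} \approx 2167.2$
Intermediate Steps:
$d = \frac{23}{5}$ ($d = \frac{1}{5} \cdot 23 = \frac{23}{5} \approx 4.6$)
$\left(d - 125\right) p{\left(-3,3 \right)} = \left(\frac{23}{5} - 125\right) 6 \left(-3\right) = \left(- \frac{602}{5}\right) \left(-18\right) = \frac{10836}{5}$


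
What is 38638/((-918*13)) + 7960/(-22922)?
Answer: -245163719/68387787 ≈ -3.5849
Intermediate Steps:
38638/((-918*13)) + 7960/(-22922) = 38638/(-11934) + 7960*(-1/22922) = 38638*(-1/11934) - 3980/11461 = -19319/5967 - 3980/11461 = -245163719/68387787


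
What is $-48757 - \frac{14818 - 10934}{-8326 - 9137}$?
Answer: $- \frac{851439607}{17463} \approx -48757.0$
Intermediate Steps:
$-48757 - \frac{14818 - 10934}{-8326 - 9137} = -48757 - \frac{3884}{-17463} = -48757 - 3884 \left(- \frac{1}{17463}\right) = -48757 - - \frac{3884}{17463} = -48757 + \frac{3884}{17463} = - \frac{851439607}{17463}$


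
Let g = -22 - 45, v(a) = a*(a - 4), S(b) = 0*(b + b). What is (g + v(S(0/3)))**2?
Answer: 4489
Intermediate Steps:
S(b) = 0 (S(b) = 0*(2*b) = 0)
v(a) = a*(-4 + a)
g = -67
(g + v(S(0/3)))**2 = (-67 + 0*(-4 + 0))**2 = (-67 + 0*(-4))**2 = (-67 + 0)**2 = (-67)**2 = 4489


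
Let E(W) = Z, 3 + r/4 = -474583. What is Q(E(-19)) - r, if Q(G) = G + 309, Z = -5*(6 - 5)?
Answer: 1898648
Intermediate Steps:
r = -1898344 (r = -12 + 4*(-474583) = -12 - 1898332 = -1898344)
Z = -5 (Z = -5*1 = -5)
E(W) = -5
Q(G) = 309 + G
Q(E(-19)) - r = (309 - 5) - 1*(-1898344) = 304 + 1898344 = 1898648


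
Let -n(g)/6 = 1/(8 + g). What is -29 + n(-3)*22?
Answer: -277/5 ≈ -55.400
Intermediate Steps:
n(g) = -6/(8 + g)
-29 + n(-3)*22 = -29 - 6/(8 - 3)*22 = -29 - 6/5*22 = -29 - 132/5 = -277/5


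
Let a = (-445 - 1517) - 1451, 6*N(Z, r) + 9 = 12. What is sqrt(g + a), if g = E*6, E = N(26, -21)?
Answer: I*sqrt(3410) ≈ 58.395*I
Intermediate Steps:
N(Z, r) = 1/2 (N(Z, r) = -3/2 + (1/6)*12 = -3/2 + 2 = 1/2)
E = 1/2 ≈ 0.50000
a = -3413 (a = -1962 - 1451 = -3413)
g = 3 (g = (1/2)*6 = 3)
sqrt(g + a) = sqrt(3 - 3413) = sqrt(-3410) = I*sqrt(3410)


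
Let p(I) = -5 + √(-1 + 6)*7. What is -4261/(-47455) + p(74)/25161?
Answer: 106973746/1194015255 + 7*√5/25161 ≈ 0.090214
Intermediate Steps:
p(I) = -5 + 7*√5 (p(I) = -5 + √5*7 = -5 + 7*√5)
-4261/(-47455) + p(74)/25161 = -4261/(-47455) + (-5 + 7*√5)/25161 = -4261*(-1/47455) + (-5 + 7*√5)*(1/25161) = 4261/47455 + (-5/25161 + 7*√5/25161) = 106973746/1194015255 + 7*√5/25161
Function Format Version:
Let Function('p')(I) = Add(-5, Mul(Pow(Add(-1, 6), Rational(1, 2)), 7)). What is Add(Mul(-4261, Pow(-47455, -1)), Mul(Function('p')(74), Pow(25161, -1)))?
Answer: Add(Rational(106973746, 1194015255), Mul(Rational(7, 25161), Pow(5, Rational(1, 2)))) ≈ 0.090214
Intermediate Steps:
Function('p')(I) = Add(-5, Mul(7, Pow(5, Rational(1, 2)))) (Function('p')(I) = Add(-5, Mul(Pow(5, Rational(1, 2)), 7)) = Add(-5, Mul(7, Pow(5, Rational(1, 2)))))
Add(Mul(-4261, Pow(-47455, -1)), Mul(Function('p')(74), Pow(25161, -1))) = Add(Mul(-4261, Pow(-47455, -1)), Mul(Add(-5, Mul(7, Pow(5, Rational(1, 2)))), Pow(25161, -1))) = Add(Mul(-4261, Rational(-1, 47455)), Mul(Add(-5, Mul(7, Pow(5, Rational(1, 2)))), Rational(1, 25161))) = Add(Rational(4261, 47455), Add(Rational(-5, 25161), Mul(Rational(7, 25161), Pow(5, Rational(1, 2))))) = Add(Rational(106973746, 1194015255), Mul(Rational(7, 25161), Pow(5, Rational(1, 2))))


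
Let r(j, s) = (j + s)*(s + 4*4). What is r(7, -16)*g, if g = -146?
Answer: 0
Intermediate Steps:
r(j, s) = (16 + s)*(j + s) (r(j, s) = (j + s)*(s + 16) = (j + s)*(16 + s) = (16 + s)*(j + s))
r(7, -16)*g = ((-16)² + 16*7 + 16*(-16) + 7*(-16))*(-146) = (256 + 112 - 256 - 112)*(-146) = 0*(-146) = 0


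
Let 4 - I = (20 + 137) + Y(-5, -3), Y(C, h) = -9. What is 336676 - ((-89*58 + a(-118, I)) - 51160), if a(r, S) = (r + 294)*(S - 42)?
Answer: 425734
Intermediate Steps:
I = -144 (I = 4 - ((20 + 137) - 9) = 4 - (157 - 9) = 4 - 1*148 = 4 - 148 = -144)
a(r, S) = (-42 + S)*(294 + r) (a(r, S) = (294 + r)*(-42 + S) = (-42 + S)*(294 + r))
336676 - ((-89*58 + a(-118, I)) - 51160) = 336676 - ((-89*58 + (-12348 - 42*(-118) + 294*(-144) - 144*(-118))) - 51160) = 336676 - ((-5162 + (-12348 + 4956 - 42336 + 16992)) - 51160) = 336676 - ((-5162 - 32736) - 51160) = 336676 - (-37898 - 51160) = 336676 - 1*(-89058) = 336676 + 89058 = 425734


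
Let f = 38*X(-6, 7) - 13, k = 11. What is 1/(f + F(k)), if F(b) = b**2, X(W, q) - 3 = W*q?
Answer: -1/1374 ≈ -0.00072780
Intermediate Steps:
X(W, q) = 3 + W*q
f = -1495 (f = 38*(3 - 6*7) - 13 = 38*(3 - 42) - 13 = 38*(-39) - 13 = -1482 - 13 = -1495)
1/(f + F(k)) = 1/(-1495 + 11**2) = 1/(-1495 + 121) = 1/(-1374) = -1/1374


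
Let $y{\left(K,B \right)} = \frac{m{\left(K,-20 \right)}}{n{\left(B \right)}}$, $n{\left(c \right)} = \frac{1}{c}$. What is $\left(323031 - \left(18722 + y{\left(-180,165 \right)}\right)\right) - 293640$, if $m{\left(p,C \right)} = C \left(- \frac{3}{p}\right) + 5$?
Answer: $9899$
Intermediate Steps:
$m{\left(p,C \right)} = 5 - \frac{3 C}{p}$ ($m{\left(p,C \right)} = - \frac{3 C}{p} + 5 = 5 - \frac{3 C}{p}$)
$y{\left(K,B \right)} = B \left(5 + \frac{60}{K}\right)$ ($y{\left(K,B \right)} = \frac{5 - - \frac{60}{K}}{\frac{1}{B}} = \left(5 + \frac{60}{K}\right) B = B \left(5 + \frac{60}{K}\right)$)
$\left(323031 - \left(18722 + y{\left(-180,165 \right)}\right)\right) - 293640 = \left(323031 - \left(18722 + 5 \cdot 165 \frac{1}{-180} \left(12 - 180\right)\right)\right) - 293640 = \left(323031 - \left(18722 + 5 \cdot 165 \left(- \frac{1}{180}\right) \left(-168\right)\right)\right) - 293640 = \left(323031 - 19492\right) - 293640 = 303539 - 293640 = 9899$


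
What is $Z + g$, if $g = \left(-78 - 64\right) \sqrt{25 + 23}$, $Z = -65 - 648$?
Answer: $-713 - 568 \sqrt{3} \approx -1696.8$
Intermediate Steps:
$Z = -713$ ($Z = -65 - 648 = -713$)
$g = - 568 \sqrt{3}$ ($g = - 142 \sqrt{48} = - 142 \cdot 4 \sqrt{3} = - 568 \sqrt{3} \approx -983.8$)
$Z + g = -713 - 568 \sqrt{3}$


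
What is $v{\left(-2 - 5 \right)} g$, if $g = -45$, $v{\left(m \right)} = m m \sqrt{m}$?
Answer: $- 2205 i \sqrt{7} \approx - 5833.9 i$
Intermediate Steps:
$v{\left(m \right)} = m^{\frac{5}{2}}$ ($v{\left(m \right)} = m^{2} \sqrt{m} = m^{\frac{5}{2}}$)
$v{\left(-2 - 5 \right)} g = \left(-2 - 5\right)^{\frac{5}{2}} \left(-45\right) = \left(-7\right)^{\frac{5}{2}} \left(-45\right) = 49 i \sqrt{7} \left(-45\right) = - 2205 i \sqrt{7}$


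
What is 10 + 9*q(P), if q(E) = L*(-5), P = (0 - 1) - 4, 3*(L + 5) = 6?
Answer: 145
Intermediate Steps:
L = -3 (L = -5 + (⅓)*6 = -5 + 2 = -3)
P = -5 (P = -1 - 4 = -5)
q(E) = 15 (q(E) = -3*(-5) = 15)
10 + 9*q(P) = 10 + 9*15 = 10 + 135 = 145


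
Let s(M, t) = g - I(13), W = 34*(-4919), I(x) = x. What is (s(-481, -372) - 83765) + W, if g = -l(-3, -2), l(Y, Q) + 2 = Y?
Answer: -251019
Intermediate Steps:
l(Y, Q) = -2 + Y
g = 5 (g = -(-2 - 3) = -1*(-5) = 5)
W = -167246
s(M, t) = -8 (s(M, t) = 5 - 1*13 = 5 - 13 = -8)
(s(-481, -372) - 83765) + W = (-8 - 83765) - 167246 = -83773 - 167246 = -251019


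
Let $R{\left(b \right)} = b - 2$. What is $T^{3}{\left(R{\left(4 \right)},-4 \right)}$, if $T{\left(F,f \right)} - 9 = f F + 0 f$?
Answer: $1$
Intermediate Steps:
$R{\left(b \right)} = -2 + b$
$T{\left(F,f \right)} = 9 + F f$ ($T{\left(F,f \right)} = 9 + \left(f F + 0 f\right) = 9 + \left(F f + 0\right) = 9 + F f$)
$T^{3}{\left(R{\left(4 \right)},-4 \right)} = \left(9 + \left(-2 + 4\right) \left(-4\right)\right)^{3} = \left(9 + 2 \left(-4\right)\right)^{3} = \left(9 - 8\right)^{3} = 1^{3} = 1$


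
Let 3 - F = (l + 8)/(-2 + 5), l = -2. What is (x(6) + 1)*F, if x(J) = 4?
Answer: 5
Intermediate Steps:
F = 1 (F = 3 - (-2 + 8)/(-2 + 5) = 3 - 6/3 = 3 - 1*2 = 3 - 2 = 1)
(x(6) + 1)*F = (4 + 1)*1 = 5*1 = 5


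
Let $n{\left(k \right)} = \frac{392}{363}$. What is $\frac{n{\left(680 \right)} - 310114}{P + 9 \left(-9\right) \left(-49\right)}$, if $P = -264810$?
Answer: $\frac{16081570}{13526469} \approx 1.1889$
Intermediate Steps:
$n{\left(k \right)} = \frac{392}{363}$ ($n{\left(k \right)} = 392 \cdot \frac{1}{363} = \frac{392}{363}$)
$\frac{n{\left(680 \right)} - 310114}{P + 9 \left(-9\right) \left(-49\right)} = \frac{\frac{392}{363} - 310114}{-264810 + 9 \left(-9\right) \left(-49\right)} = - \frac{112570990}{363 \left(-264810 - -3969\right)} = - \frac{112570990}{363 \left(-264810 + 3969\right)} = - \frac{112570990}{363 \left(-260841\right)} = \left(- \frac{112570990}{363}\right) \left(- \frac{1}{260841}\right) = \frac{16081570}{13526469}$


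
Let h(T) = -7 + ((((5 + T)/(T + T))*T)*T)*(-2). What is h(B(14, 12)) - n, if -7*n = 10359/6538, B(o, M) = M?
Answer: -9646267/45766 ≈ -210.77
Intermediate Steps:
n = -10359/45766 (n = -10359/(7*6538) = -1/7*10359/6538 = -10359/45766 ≈ -0.22635)
h(T) = -7 - 2*T*(5/2 + T/2) (h(T) = -7 + ((((5 + T)/((2*T)))*T)*T)*(-2) = -7 + ((((5 + T)*(1/(2*T)))*T)*T)*(-2) = -7 + ((((5 + T)/(2*T))*T)*T)*(-2) = -7 + ((5/2 + T/2)*T)*(-2) = -7 + (T*(5/2 + T/2))*(-2) = -7 - 2*T*(5/2 + T/2))
h(B(14, 12)) - n = (-7 - 1*12**2 - 5*12) - 1*(-10359/45766) = (-7 - 1*144 - 60) + 10359/45766 = (-7 - 144 - 60) + 10359/45766 = -211 + 10359/45766 = -9646267/45766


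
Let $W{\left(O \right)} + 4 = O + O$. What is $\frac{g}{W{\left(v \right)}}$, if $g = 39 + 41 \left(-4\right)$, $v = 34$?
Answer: $- \frac{125}{64} \approx -1.9531$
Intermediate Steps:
$W{\left(O \right)} = -4 + 2 O$ ($W{\left(O \right)} = -4 + \left(O + O\right) = -4 + 2 O$)
$g = -125$ ($g = 39 - 164 = -125$)
$\frac{g}{W{\left(v \right)}} = - \frac{125}{-4 + 2 \cdot 34} = - \frac{125}{-4 + 68} = - \frac{125}{64}$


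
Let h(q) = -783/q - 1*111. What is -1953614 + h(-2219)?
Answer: -4335314992/2219 ≈ -1.9537e+6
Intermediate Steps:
h(q) = -111 - 783/q (h(q) = -783/q - 111 = -111 - 783/q)
-1953614 + h(-2219) = -1953614 + (-111 - 783/(-2219)) = -1953614 + (-111 - 783*(-1/2219)) = -1953614 + (-111 + 783/2219) = -1953614 - 245526/2219 = -4335314992/2219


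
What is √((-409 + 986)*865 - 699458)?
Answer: I*√200353 ≈ 447.61*I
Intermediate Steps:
√((-409 + 986)*865 - 699458) = √(577*865 - 699458) = √(499105 - 699458) = √(-200353) = I*√200353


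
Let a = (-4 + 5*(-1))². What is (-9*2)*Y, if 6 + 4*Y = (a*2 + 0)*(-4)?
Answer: 2943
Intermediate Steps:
a = 81 (a = (-4 - 5)² = (-9)² = 81)
Y = -327/2 (Y = -3/2 + ((81*2 + 0)*(-4))/4 = -3/2 + ((162 + 0)*(-4))/4 = -3/2 + (162*(-4))/4 = -3/2 + (¼)*(-648) = -3/2 - 162 = -327/2 ≈ -163.50)
(-9*2)*Y = -9*2*(-327/2) = -18*(-327/2) = 2943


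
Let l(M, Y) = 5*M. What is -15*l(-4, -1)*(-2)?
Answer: -600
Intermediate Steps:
-15*l(-4, -1)*(-2) = -75*(-4)*(-2) = -15*(-20)*(-2) = 300*(-2) = -600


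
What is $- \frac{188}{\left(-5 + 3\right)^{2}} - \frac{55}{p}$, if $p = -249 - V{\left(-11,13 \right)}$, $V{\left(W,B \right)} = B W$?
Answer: $- \frac{4927}{106} \approx -46.481$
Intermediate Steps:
$p = -106$ ($p = -249 - 13 \left(-11\right) = -249 - -143 = -249 + 143 = -106$)
$- \frac{188}{\left(-5 + 3\right)^{2}} - \frac{55}{p} = - \frac{188}{\left(-5 + 3\right)^{2}} - \frac{55}{-106} = - \frac{188}{\left(-2\right)^{2}} - - \frac{55}{106} = - \frac{188}{4} + \frac{55}{106} = \left(-188\right) \frac{1}{4} + \frac{55}{106} = -47 + \frac{55}{106} = - \frac{4927}{106}$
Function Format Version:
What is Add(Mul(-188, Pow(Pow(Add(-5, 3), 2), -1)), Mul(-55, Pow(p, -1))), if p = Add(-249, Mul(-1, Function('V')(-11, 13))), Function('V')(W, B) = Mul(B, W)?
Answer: Rational(-4927, 106) ≈ -46.481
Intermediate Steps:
p = -106 (p = Add(-249, Mul(-1, Mul(13, -11))) = Add(-249, Mul(-1, -143)) = Add(-249, 143) = -106)
Add(Mul(-188, Pow(Pow(Add(-5, 3), 2), -1)), Mul(-55, Pow(p, -1))) = Add(Mul(-188, Pow(Pow(Add(-5, 3), 2), -1)), Mul(-55, Pow(-106, -1))) = Add(Mul(-188, Pow(Pow(-2, 2), -1)), Mul(-55, Rational(-1, 106))) = Add(Mul(-188, Pow(4, -1)), Rational(55, 106)) = Add(Mul(-188, Rational(1, 4)), Rational(55, 106)) = Add(-47, Rational(55, 106)) = Rational(-4927, 106)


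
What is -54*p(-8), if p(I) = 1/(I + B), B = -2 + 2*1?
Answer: 27/4 ≈ 6.7500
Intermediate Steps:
B = 0 (B = -2 + 2 = 0)
p(I) = 1/I (p(I) = 1/(I + 0) = 1/I)
-54*p(-8) = -54/(-8) = -54*(-1/8) = 27/4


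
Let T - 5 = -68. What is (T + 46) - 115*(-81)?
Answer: 9298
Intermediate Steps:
T = -63 (T = 5 - 68 = -63)
(T + 46) - 115*(-81) = (-63 + 46) - 115*(-81) = -17 + 9315 = 9298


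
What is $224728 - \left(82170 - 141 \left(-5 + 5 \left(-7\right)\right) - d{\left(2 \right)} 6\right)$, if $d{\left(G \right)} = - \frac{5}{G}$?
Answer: $136903$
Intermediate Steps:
$224728 - \left(82170 - 141 \left(-5 + 5 \left(-7\right)\right) - d{\left(2 \right)} 6\right) = 224728 - \left(82170 - 141 \left(-5 + 5 \left(-7\right)\right) - - \frac{5}{2} \cdot 6\right) = 224728 - \left(82170 - 141 \left(-5 - 35\right) - \left(-5\right) \frac{1}{2} \cdot 6\right) = 224728 + \left(-82170 + \left(141 \left(-40\right) - 15\right)\right) = 224728 - 87825 = 136903$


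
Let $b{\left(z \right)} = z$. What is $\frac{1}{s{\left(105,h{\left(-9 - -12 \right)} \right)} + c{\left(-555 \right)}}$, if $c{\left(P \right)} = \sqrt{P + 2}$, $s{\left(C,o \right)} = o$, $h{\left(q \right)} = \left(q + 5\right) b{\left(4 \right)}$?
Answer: $\frac{32}{1577} - \frac{i \sqrt{553}}{1577} \approx 0.020292 - 0.014912 i$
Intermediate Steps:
$h{\left(q \right)} = 20 + 4 q$ ($h{\left(q \right)} = \left(q + 5\right) 4 = \left(5 + q\right) 4 = 20 + 4 q$)
$c{\left(P \right)} = \sqrt{2 + P}$
$\frac{1}{s{\left(105,h{\left(-9 - -12 \right)} \right)} + c{\left(-555 \right)}} = \frac{1}{\left(20 + 4 \left(-9 - -12\right)\right) + \sqrt{2 - 555}} = \frac{1}{\left(20 + 4 \left(-9 + 12\right)\right) + \sqrt{-553}} = \frac{1}{\left(20 + 4 \cdot 3\right) + i \sqrt{553}} = \frac{1}{\left(20 + 12\right) + i \sqrt{553}} = \frac{1}{32 + i \sqrt{553}}$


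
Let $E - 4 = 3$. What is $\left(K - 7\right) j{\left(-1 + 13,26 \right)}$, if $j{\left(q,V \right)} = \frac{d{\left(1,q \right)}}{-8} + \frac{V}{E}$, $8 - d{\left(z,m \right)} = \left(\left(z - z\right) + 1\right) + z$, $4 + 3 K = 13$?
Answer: $- \frac{83}{7} \approx -11.857$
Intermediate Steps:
$K = 3$ ($K = - \frac{4}{3} + \frac{1}{3} \cdot 13 = - \frac{4}{3} + \frac{13}{3} = 3$)
$d{\left(z,m \right)} = 7 - z$ ($d{\left(z,m \right)} = 8 - \left(\left(\left(z - z\right) + 1\right) + z\right) = 8 - \left(\left(0 + 1\right) + z\right) = 8 - \left(1 + z\right) = 7 - z$)
$E = 7$ ($E = 4 + 3 = 7$)
$j{\left(q,V \right)} = - \frac{3}{4} + \frac{V}{7}$ ($j{\left(q,V \right)} = \frac{7 - 1}{-8} + \frac{V}{7} = \left(7 - 1\right) \left(- \frac{1}{8}\right) + V \frac{1}{7} = 6 \left(- \frac{1}{8}\right) + \frac{V}{7} = - \frac{3}{4} + \frac{V}{7}$)
$\left(K - 7\right) j{\left(-1 + 13,26 \right)} = \left(3 - 7\right) \left(- \frac{3}{4} + \frac{1}{7} \cdot 26\right) = - 4 \left(- \frac{3}{4} + \frac{26}{7}\right) = \left(-4\right) \frac{83}{28} = - \frac{83}{7}$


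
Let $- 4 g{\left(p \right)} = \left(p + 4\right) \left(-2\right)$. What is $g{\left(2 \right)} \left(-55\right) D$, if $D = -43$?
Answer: $7095$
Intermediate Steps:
$g{\left(p \right)} = 2 + \frac{p}{2}$ ($g{\left(p \right)} = - \frac{\left(p + 4\right) \left(-2\right)}{4} = - \frac{\left(4 + p\right) \left(-2\right)}{4} = - \frac{-8 - 2 p}{4} = 2 + \frac{p}{2}$)
$g{\left(2 \right)} \left(-55\right) D = \left(2 + \frac{1}{2} \cdot 2\right) \left(-55\right) \left(-43\right) = \left(2 + 1\right) \left(-55\right) \left(-43\right) = 3 \left(-55\right) \left(-43\right) = \left(-165\right) \left(-43\right) = 7095$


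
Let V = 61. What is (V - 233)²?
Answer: 29584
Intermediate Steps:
(V - 233)² = (61 - 233)² = (-172)² = 29584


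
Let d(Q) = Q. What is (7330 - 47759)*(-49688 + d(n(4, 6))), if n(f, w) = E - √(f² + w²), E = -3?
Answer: 2008957439 + 80858*√13 ≈ 2.0092e+9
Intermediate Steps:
n(f, w) = -3 - √(f² + w²)
(7330 - 47759)*(-49688 + d(n(4, 6))) = (7330 - 47759)*(-49688 + (-3 - √(4² + 6²))) = -40429*(-49688 + (-3 - √(16 + 36))) = -40429*(-49688 + (-3 - √52)) = -40429*(-49688 + (-3 - 2*√13)) = -40429*(-49691 - 2*√13) = 2008957439 + 80858*√13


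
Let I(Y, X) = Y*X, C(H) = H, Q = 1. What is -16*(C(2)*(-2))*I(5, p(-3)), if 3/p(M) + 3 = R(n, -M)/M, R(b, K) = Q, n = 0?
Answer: -288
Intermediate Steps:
R(b, K) = 1
p(M) = 3/(-3 + 1/M)
I(Y, X) = X*Y
-16*(C(2)*(-2))*I(5, p(-3)) = -16*(2*(-2))*-3*(-3)/(-1 + 3*(-3))*5 = -16*(-4)*-3*(-3)/(-1 - 9)*5 = -(-64)*-3*(-3)/(-10)*5 = -(-64)*-3*(-3)*(-⅒)*5 = -(-64)*(-9/10*5) = -(-64)*(-9)/2 = -1*288 = -288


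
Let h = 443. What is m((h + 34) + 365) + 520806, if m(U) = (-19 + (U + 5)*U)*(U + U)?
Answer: 1201473826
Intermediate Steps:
m(U) = 2*U*(-19 + U*(5 + U)) (m(U) = (-19 + (5 + U)*U)*(2*U) = (-19 + U*(5 + U))*(2*U) = 2*U*(-19 + U*(5 + U)))
m((h + 34) + 365) + 520806 = 2*((443 + 34) + 365)*(-19 + ((443 + 34) + 365)² + 5*((443 + 34) + 365)) + 520806 = 2*(477 + 365)*(-19 + (477 + 365)² + 5*(477 + 365)) + 520806 = 2*842*(-19 + 842² + 5*842) + 520806 = 2*842*(-19 + 708964 + 4210) + 520806 = 2*842*713155 + 520806 = 1200953020 + 520806 = 1201473826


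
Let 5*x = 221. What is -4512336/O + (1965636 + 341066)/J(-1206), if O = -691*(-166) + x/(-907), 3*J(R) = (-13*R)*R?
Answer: -21695321166384973/546422665024314 ≈ -39.704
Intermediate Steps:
x = 221/5 (x = (⅕)*221 = 221/5 ≈ 44.200)
J(R) = -13*R²/3 (J(R) = ((-13*R)*R)/3 = (-13*R²)/3 = -13*R²/3)
O = 520191489/4535 (O = -691*(-166) + (221/5)/(-907) = 114706 + (221/5)*(-1/907) = 114706 - 221/4535 = 520191489/4535 ≈ 1.1471e+5)
-4512336/O + (1965636 + 341066)/J(-1206) = -4512336/520191489/4535 + (1965636 + 341066)/((-13/3*(-1206)²)) = -4512336*4535/520191489 + 2306702/((-13/3*1454436)) = -6821147920/173397163 + 2306702/(-6302556) = -6821147920/173397163 + 2306702*(-1/6302556) = -6821147920/173397163 - 1153351/3151278 = -21695321166384973/546422665024314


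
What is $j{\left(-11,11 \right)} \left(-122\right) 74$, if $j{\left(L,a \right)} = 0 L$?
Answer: $0$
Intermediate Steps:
$j{\left(L,a \right)} = 0$
$j{\left(-11,11 \right)} \left(-122\right) 74 = 0 \left(-122\right) 74 = 0 \cdot 74 = 0$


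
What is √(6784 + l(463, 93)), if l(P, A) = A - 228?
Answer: √6649 ≈ 81.541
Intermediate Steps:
l(P, A) = -228 + A
√(6784 + l(463, 93)) = √(6784 + (-228 + 93)) = √(6784 - 135) = √6649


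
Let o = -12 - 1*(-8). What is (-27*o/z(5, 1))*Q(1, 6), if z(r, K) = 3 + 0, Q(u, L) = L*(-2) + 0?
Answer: -432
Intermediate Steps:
o = -4 (o = -12 + 8 = -4)
Q(u, L) = -2*L (Q(u, L) = -2*L + 0 = -2*L)
z(r, K) = 3
(-27*o/z(5, 1))*Q(1, 6) = (-(-108)/3)*(-2*6) = -(-108)/3*(-12) = -27*(-4/3)*(-12) = 36*(-12) = -432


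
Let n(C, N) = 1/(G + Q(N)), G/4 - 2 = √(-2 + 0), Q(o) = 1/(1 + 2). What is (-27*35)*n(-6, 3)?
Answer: -70875/913 + 34020*I*√2/913 ≈ -77.629 + 52.696*I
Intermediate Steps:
Q(o) = ⅓ (Q(o) = 1/3 = ⅓)
G = 8 + 4*I*√2 (G = 8 + 4*√(-2 + 0) = 8 + 4*√(-2) = 8 + 4*(I*√2) = 8 + 4*I*√2 ≈ 8.0 + 5.6569*I)
n(C, N) = 1/(25/3 + 4*I*√2) (n(C, N) = 1/((8 + 4*I*√2) + ⅓) = 1/(25/3 + 4*I*√2))
(-27*35)*n(-6, 3) = (-27*35)*(75/913 - 36*I*√2/913) = -945*(75/913 - 36*I*√2/913) = -70875/913 + 34020*I*√2/913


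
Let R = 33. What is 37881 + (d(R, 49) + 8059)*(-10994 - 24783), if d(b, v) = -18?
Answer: -287644976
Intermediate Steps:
37881 + (d(R, 49) + 8059)*(-10994 - 24783) = 37881 + (-18 + 8059)*(-10994 - 24783) = 37881 + 8041*(-35777) = 37881 - 287682857 = -287644976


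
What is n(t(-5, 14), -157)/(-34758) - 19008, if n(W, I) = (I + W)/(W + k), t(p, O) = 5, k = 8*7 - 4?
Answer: -991020092/52137 ≈ -19008.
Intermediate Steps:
k = 52 (k = 56 - 4 = 52)
n(W, I) = (I + W)/(52 + W) (n(W, I) = (I + W)/(W + 52) = (I + W)/(52 + W))
n(t(-5, 14), -157)/(-34758) - 19008 = ((-157 + 5)/(52 + 5))/(-34758) - 19008 = (-152/57)*(-1/34758) - 19008 = ((1/57)*(-152))*(-1/34758) - 19008 = -8/3*(-1/34758) - 19008 = 4/52137 - 19008 = -991020092/52137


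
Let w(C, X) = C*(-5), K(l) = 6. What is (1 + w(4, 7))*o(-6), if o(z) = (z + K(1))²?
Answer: 0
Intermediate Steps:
w(C, X) = -5*C
o(z) = (6 + z)² (o(z) = (z + 6)² = (6 + z)²)
(1 + w(4, 7))*o(-6) = (1 - 5*4)*(6 - 6)² = (1 - 20)*0² = -19*0 = 0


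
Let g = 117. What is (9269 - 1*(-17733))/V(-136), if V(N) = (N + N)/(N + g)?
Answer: 256519/136 ≈ 1886.2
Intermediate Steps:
V(N) = 2*N/(117 + N) (V(N) = (N + N)/(N + 117) = (2*N)/(117 + N) = 2*N/(117 + N))
(9269 - 1*(-17733))/V(-136) = (9269 - 1*(-17733))/((2*(-136)/(117 - 136))) = (9269 + 17733)/((2*(-136)/(-19))) = 27002/((2*(-136)*(-1/19))) = 27002/(272/19) = 27002*(19/272) = 256519/136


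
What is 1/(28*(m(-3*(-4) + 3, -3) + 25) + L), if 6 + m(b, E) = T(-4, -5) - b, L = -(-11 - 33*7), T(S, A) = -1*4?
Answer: 1/242 ≈ 0.0041322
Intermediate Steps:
T(S, A) = -4
L = 242 (L = -(-11 - 231) = -1*(-242) = 242)
m(b, E) = -10 - b (m(b, E) = -6 + (-4 - b) = -10 - b)
1/(28*(m(-3*(-4) + 3, -3) + 25) + L) = 1/(28*((-10 - (-3*(-4) + 3)) + 25) + 242) = 1/(28*((-10 - (12 + 3)) + 25) + 242) = 1/(28*((-10 - 1*15) + 25) + 242) = 1/(28*((-10 - 15) + 25) + 242) = 1/(28*(-25 + 25) + 242) = 1/(28*0 + 242) = 1/(0 + 242) = 1/242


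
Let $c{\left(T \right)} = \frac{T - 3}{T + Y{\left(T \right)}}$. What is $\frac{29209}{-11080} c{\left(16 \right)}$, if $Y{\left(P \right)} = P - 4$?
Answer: $- \frac{379717}{310240} \approx -1.2239$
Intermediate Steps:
$Y{\left(P \right)} = -4 + P$ ($Y{\left(P \right)} = P - 4 = -4 + P$)
$c{\left(T \right)} = \frac{-3 + T}{-4 + 2 T}$ ($c{\left(T \right)} = \frac{T - 3}{T + \left(-4 + T\right)} = \frac{-3 + T}{-4 + 2 T}$)
$\frac{29209}{-11080} c{\left(16 \right)} = \frac{29209}{-11080} \frac{-3 + 16}{2 \left(-2 + 16\right)} = 29209 \left(- \frac{1}{11080}\right) \frac{1}{2} \cdot \frac{1}{14} \cdot 13 = - \frac{29209 \cdot \frac{1}{2} \cdot \frac{1}{14} \cdot 13}{11080} = \left(- \frac{29209}{11080}\right) \frac{13}{28} = - \frac{379717}{310240}$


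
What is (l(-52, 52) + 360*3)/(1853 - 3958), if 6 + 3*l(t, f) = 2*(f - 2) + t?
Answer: -1094/2105 ≈ -0.51972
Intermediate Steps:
l(t, f) = -10/3 + t/3 + 2*f/3 (l(t, f) = -2 + (2*(f - 2) + t)/3 = -2 + (2*(-2 + f) + t)/3 = -2 + ((-4 + 2*f) + t)/3 = -2 + (-4 + t + 2*f)/3 = -2 + (-4/3 + t/3 + 2*f/3) = -10/3 + t/3 + 2*f/3)
(l(-52, 52) + 360*3)/(1853 - 3958) = ((-10/3 + (⅓)*(-52) + (⅔)*52) + 360*3)/(1853 - 3958) = ((-10/3 - 52/3 + 104/3) + 1080)/(-2105) = (14 + 1080)*(-1/2105) = 1094*(-1/2105) = -1094/2105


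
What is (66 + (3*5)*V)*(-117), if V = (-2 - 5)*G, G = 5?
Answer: 53703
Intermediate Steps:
V = -35 (V = (-2 - 5)*5 = -7*5 = -35)
(66 + (3*5)*V)*(-117) = (66 + (3*5)*(-35))*(-117) = (66 + 15*(-35))*(-117) = (66 - 525)*(-117) = -459*(-117) = 53703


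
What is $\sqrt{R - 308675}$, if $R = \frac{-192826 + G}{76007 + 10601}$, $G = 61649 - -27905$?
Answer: $\frac{i \sqrt{36177552297134}}{10826} \approx 555.59 i$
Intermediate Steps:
$G = 89554$ ($G = 61649 + 27905 = 89554$)
$R = - \frac{12909}{10826}$ ($R = \frac{-192826 + 89554}{76007 + 10601} = - \frac{103272}{86608} = \left(-103272\right) \frac{1}{86608} = - \frac{12909}{10826} \approx -1.1924$)
$\sqrt{R - 308675} = \sqrt{- \frac{12909}{10826} - 308675} = \sqrt{- \frac{3341728459}{10826}} = \frac{i \sqrt{36177552297134}}{10826}$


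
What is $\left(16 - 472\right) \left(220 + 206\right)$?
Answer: $-194256$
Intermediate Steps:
$\left(16 - 472\right) \left(220 + 206\right) = \left(-456\right) 426 = -194256$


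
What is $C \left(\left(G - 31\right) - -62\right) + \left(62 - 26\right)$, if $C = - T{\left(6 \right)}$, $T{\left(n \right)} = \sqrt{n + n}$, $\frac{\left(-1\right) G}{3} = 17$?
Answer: $36 + 40 \sqrt{3} \approx 105.28$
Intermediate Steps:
$G = -51$ ($G = \left(-3\right) 17 = -51$)
$T{\left(n \right)} = \sqrt{2} \sqrt{n}$ ($T{\left(n \right)} = \sqrt{2 n} = \sqrt{2} \sqrt{n}$)
$C = - 2 \sqrt{3}$ ($C = - \sqrt{2} \sqrt{6} = - 2 \sqrt{3} \approx -3.4641$)
$C \left(\left(G - 31\right) - -62\right) + \left(62 - 26\right) = - 2 \sqrt{3} \left(\left(-51 - 31\right) - -62\right) + \left(62 - 26\right) = - 2 \sqrt{3} \left(-82 + 62\right) + 36 = - 2 \sqrt{3} \left(-20\right) + 36 = 40 \sqrt{3} + 36 = 36 + 40 \sqrt{3}$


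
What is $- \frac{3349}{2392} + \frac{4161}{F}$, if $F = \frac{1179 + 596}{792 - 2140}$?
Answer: $- \frac{13422739451}{4245800} \approx -3161.4$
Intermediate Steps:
$F = - \frac{1775}{1348}$ ($F = \frac{1775}{-1348} = 1775 \left(- \frac{1}{1348}\right) = - \frac{1775}{1348} \approx -1.3168$)
$- \frac{3349}{2392} + \frac{4161}{F} = - \frac{3349}{2392} + \frac{4161}{- \frac{1775}{1348}} = \left(-3349\right) \frac{1}{2392} + 4161 \left(- \frac{1348}{1775}\right) = - \frac{3349}{2392} - \frac{5609028}{1775} = - \frac{13422739451}{4245800}$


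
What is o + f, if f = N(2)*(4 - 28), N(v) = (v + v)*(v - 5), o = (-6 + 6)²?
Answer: 288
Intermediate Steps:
o = 0 (o = 0² = 0)
N(v) = 2*v*(-5 + v) (N(v) = (2*v)*(-5 + v) = 2*v*(-5 + v))
f = 288 (f = (2*2*(-5 + 2))*(4 - 28) = (2*2*(-3))*(-24) = -12*(-24) = 288)
o + f = 0 + 288 = 288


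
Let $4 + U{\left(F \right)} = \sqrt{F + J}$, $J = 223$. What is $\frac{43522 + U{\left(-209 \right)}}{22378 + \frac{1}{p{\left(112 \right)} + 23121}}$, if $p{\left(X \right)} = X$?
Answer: $\frac{1011053694}{519908075} + \frac{23233 \sqrt{14}}{519908075} \approx 1.9448$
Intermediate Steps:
$U{\left(F \right)} = -4 + \sqrt{223 + F}$ ($U{\left(F \right)} = -4 + \sqrt{F + 223} = -4 + \sqrt{223 + F}$)
$\frac{43522 + U{\left(-209 \right)}}{22378 + \frac{1}{p{\left(112 \right)} + 23121}} = \frac{43522 - \left(4 - \sqrt{223 - 209}\right)}{22378 + \frac{1}{112 + 23121}} = \frac{43522 - \left(4 - \sqrt{14}\right)}{22378 + \frac{1}{23233}} = \frac{43518 + \sqrt{14}}{22378 + \frac{1}{23233}} = \frac{43518 + \sqrt{14}}{\frac{519908075}{23233}} = \left(43518 + \sqrt{14}\right) \frac{23233}{519908075} = \frac{1011053694}{519908075} + \frac{23233 \sqrt{14}}{519908075}$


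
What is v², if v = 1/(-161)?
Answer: 1/25921 ≈ 3.8579e-5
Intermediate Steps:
v = -1/161 ≈ -0.0062112
v² = (-1/161)² = 1/25921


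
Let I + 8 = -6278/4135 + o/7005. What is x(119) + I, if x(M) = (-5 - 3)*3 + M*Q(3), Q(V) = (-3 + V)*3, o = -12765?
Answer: -68244151/1931045 ≈ -35.341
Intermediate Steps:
I = -21899071/1931045 (I = -8 + (-6278/4135 - 12765/7005) = -8 + (-6278*1/4135 - 12765*1/7005) = -8 + (-6278/4135 - 851/467) = -8 - 6450711/1931045 = -21899071/1931045 ≈ -11.341)
Q(V) = -9 + 3*V
x(M) = -24 (x(M) = (-5 - 3)*3 + M*(-9 + 3*3) = -8*3 + M*(-9 + 9) = -24 + M*0 = -24 + 0 = -24)
x(119) + I = -24 - 21899071/1931045 = -68244151/1931045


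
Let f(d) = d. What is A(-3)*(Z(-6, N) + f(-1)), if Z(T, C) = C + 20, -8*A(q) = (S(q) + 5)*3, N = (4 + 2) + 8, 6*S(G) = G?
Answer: -891/16 ≈ -55.688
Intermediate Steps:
S(G) = G/6
N = 14 (N = 6 + 8 = 14)
A(q) = -15/8 - q/16 (A(q) = -(q/6 + 5)*3/8 = -(5 + q/6)*3/8 = -(15 + q/2)/8 = -15/8 - q/16)
Z(T, C) = 20 + C
A(-3)*(Z(-6, N) + f(-1)) = (-15/8 - 1/16*(-3))*((20 + 14) - 1) = (-15/8 + 3/16)*(34 - 1) = -27/16*33 = -891/16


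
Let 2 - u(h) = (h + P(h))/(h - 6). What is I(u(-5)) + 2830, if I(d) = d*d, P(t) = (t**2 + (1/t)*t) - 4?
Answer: 343951/121 ≈ 2842.6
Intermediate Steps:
P(t) = -3 + t**2 (P(t) = (t**2 + t/t) - 4 = (t**2 + 1) - 4 = (1 + t**2) - 4 = -3 + t**2)
u(h) = 2 - (-3 + h + h**2)/(-6 + h) (u(h) = 2 - (h + (-3 + h**2))/(h - 6) = 2 - (-3 + h + h**2)/(-6 + h))
I(d) = d**2
I(u(-5)) + 2830 = ((-9 - 5 - 1*(-5)**2)/(-6 - 5))**2 + 2830 = ((-9 - 5 - 1*25)/(-11))**2 + 2830 = (-(-9 - 5 - 25)/11)**2 + 2830 = (-1/11*(-39))**2 + 2830 = (39/11)**2 + 2830 = 1521/121 + 2830 = 343951/121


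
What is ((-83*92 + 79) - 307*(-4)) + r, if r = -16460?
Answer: -22789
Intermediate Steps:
((-83*92 + 79) - 307*(-4)) + r = ((-83*92 + 79) - 307*(-4)) - 16460 = ((-7636 + 79) + 1228) - 16460 = (-7557 + 1228) - 16460 = -6329 - 16460 = -22789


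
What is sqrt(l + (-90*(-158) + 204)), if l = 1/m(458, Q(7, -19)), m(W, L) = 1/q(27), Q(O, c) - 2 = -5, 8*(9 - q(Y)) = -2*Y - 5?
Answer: sqrt(231046)/4 ≈ 120.17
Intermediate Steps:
q(Y) = 77/8 + Y/4 (q(Y) = 9 - (-2*Y - 5)/8 = 9 - (-5 - 2*Y)/8 = 9 + (5/8 + Y/4) = 77/8 + Y/4)
Q(O, c) = -3 (Q(O, c) = 2 - 5 = -3)
m(W, L) = 8/131 (m(W, L) = 1/(77/8 + (1/4)*27) = 1/(77/8 + 27/4) = 1/(131/8) = 8/131)
l = 131/8 (l = 1/(8/131) = 131/8 ≈ 16.375)
sqrt(l + (-90*(-158) + 204)) = sqrt(131/8 + (-90*(-158) + 204)) = sqrt(131/8 + (14220 + 204)) = sqrt(131/8 + 14424) = sqrt(115523/8) = sqrt(231046)/4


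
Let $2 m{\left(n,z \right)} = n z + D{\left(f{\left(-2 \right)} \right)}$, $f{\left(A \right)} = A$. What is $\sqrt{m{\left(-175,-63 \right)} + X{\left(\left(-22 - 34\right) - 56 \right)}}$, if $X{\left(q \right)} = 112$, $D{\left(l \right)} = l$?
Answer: $\frac{\sqrt{22494}}{2} \approx 74.99$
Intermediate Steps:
$m{\left(n,z \right)} = -1 + \frac{n z}{2}$ ($m{\left(n,z \right)} = \frac{n z - 2}{2} = \frac{-2 + n z}{2} = -1 + \frac{n z}{2}$)
$\sqrt{m{\left(-175,-63 \right)} + X{\left(\left(-22 - 34\right) - 56 \right)}} = \sqrt{\left(-1 + \frac{1}{2} \left(-175\right) \left(-63\right)\right) + 112} = \sqrt{\left(-1 + \frac{11025}{2}\right) + 112} = \sqrt{\frac{11023}{2} + 112} = \sqrt{\frac{11247}{2}} = \frac{\sqrt{22494}}{2}$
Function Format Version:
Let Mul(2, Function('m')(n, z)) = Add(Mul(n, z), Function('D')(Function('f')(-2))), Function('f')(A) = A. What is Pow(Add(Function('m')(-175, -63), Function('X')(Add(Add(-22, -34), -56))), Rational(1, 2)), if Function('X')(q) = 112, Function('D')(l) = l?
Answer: Mul(Rational(1, 2), Pow(22494, Rational(1, 2))) ≈ 74.990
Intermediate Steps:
Function('m')(n, z) = Add(-1, Mul(Rational(1, 2), n, z)) (Function('m')(n, z) = Mul(Rational(1, 2), Add(Mul(n, z), -2)) = Mul(Rational(1, 2), Add(-2, Mul(n, z))) = Add(-1, Mul(Rational(1, 2), n, z)))
Pow(Add(Function('m')(-175, -63), Function('X')(Add(Add(-22, -34), -56))), Rational(1, 2)) = Pow(Add(Add(-1, Mul(Rational(1, 2), -175, -63)), 112), Rational(1, 2)) = Pow(Add(Add(-1, Rational(11025, 2)), 112), Rational(1, 2)) = Pow(Add(Rational(11023, 2), 112), Rational(1, 2)) = Pow(Rational(11247, 2), Rational(1, 2)) = Mul(Rational(1, 2), Pow(22494, Rational(1, 2)))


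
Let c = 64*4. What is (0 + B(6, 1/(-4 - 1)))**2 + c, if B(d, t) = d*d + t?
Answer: 38441/25 ≈ 1537.6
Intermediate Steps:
c = 256
B(d, t) = t + d**2 (B(d, t) = d**2 + t = t + d**2)
(0 + B(6, 1/(-4 - 1)))**2 + c = (0 + (1/(-4 - 1) + 6**2))**2 + 256 = (0 + (1/(-5) + 36))**2 + 256 = (0 + (-1/5 + 36))**2 + 256 = (0 + 179/5)**2 + 256 = (179/5)**2 + 256 = 32041/25 + 256 = 38441/25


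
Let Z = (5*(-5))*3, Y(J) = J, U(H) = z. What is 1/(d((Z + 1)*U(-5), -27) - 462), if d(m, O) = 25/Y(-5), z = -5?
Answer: -1/467 ≈ -0.0021413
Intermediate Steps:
U(H) = -5
Z = -75 (Z = -25*3 = -75)
d(m, O) = -5 (d(m, O) = 25/(-5) = 25*(-⅕) = -5)
1/(d((Z + 1)*U(-5), -27) - 462) = 1/(-5 - 462) = 1/(-467) = -1/467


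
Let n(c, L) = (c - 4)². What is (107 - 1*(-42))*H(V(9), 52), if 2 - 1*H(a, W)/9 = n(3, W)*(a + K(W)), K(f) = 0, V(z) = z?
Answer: -9387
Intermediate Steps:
n(c, L) = (-4 + c)²
H(a, W) = 18 - 9*a (H(a, W) = 18 - 9*(-4 + 3)²*(a + 0) = 18 - 9*(-1)²*a = 18 - 9*a)
(107 - 1*(-42))*H(V(9), 52) = (107 - 1*(-42))*(18 - 9*9) = (107 + 42)*(18 - 81) = 149*(-63) = -9387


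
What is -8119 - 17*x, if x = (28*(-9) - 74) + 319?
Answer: -8000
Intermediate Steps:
x = -7 (x = (-252 - 74) + 319 = -326 + 319 = -7)
-8119 - 17*x = -8119 - 17*(-7) = -8119 + 119 = -8000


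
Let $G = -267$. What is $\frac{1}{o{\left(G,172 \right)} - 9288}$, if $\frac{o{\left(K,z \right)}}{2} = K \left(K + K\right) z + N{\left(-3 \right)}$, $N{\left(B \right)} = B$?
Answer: $\frac{1}{49037538} \approx 2.0393 \cdot 10^{-8}$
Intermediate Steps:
$o{\left(K,z \right)} = -6 + 4 z K^{2}$ ($o{\left(K,z \right)} = 2 \left(K \left(K + K\right) z - 3\right) = 2 \left(K 2 K z - 3\right) = 2 \left(2 z K^{2} - 3\right) = 2 \left(-3 + 2 z K^{2}\right) = -6 + 4 z K^{2}$)
$\frac{1}{o{\left(G,172 \right)} - 9288} = \frac{1}{\left(-6 + 4 \cdot 172 \left(-267\right)^{2}\right) - 9288} = \frac{1}{\left(-6 + 4 \cdot 172 \cdot 71289\right) - 9288} = \frac{1}{\left(-6 + 49046832\right) - 9288} = \frac{1}{49046826 - 9288} = \frac{1}{49037538}$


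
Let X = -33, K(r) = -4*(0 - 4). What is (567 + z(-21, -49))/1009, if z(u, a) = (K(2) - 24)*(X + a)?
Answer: 1223/1009 ≈ 1.2121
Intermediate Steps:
K(r) = 16 (K(r) = -4*(-4) = 16)
z(u, a) = 264 - 8*a (z(u, a) = (16 - 24)*(-33 + a) = -8*(-33 + a) = 264 - 8*a)
(567 + z(-21, -49))/1009 = (567 + (264 - 8*(-49)))/1009 = (567 + (264 + 392))*(1/1009) = (567 + 656)*(1/1009) = 1223*(1/1009) = 1223/1009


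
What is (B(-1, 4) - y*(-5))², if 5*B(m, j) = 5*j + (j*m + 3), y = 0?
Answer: 361/25 ≈ 14.440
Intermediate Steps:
B(m, j) = ⅗ + j + j*m/5 (B(m, j) = (5*j + (j*m + 3))/5 = (5*j + (3 + j*m))/5 = (3 + 5*j + j*m)/5 = ⅗ + j + j*m/5)
(B(-1, 4) - y*(-5))² = ((⅗ + 4 + (⅕)*4*(-1)) - 1*0*(-5))² = ((⅗ + 4 - ⅘) + 0*(-5))² = (19/5 + 0)² = (19/5)² = 361/25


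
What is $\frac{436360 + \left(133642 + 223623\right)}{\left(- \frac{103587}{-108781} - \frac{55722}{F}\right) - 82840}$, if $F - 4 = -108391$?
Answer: $- \frac{3119064300925125}{325567759374143} \approx -9.5804$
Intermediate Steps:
$F = -108387$ ($F = 4 - 108391 = -108387$)
$\frac{436360 + \left(133642 + 223623\right)}{\left(- \frac{103587}{-108781} - \frac{55722}{F}\right) - 82840} = \frac{436360 + \left(133642 + 223623\right)}{\left(- \frac{103587}{-108781} - \frac{55722}{-108387}\right) - 82840} = \frac{436360 + 357265}{\left(\left(-103587\right) \left(- \frac{1}{108781}\right) - - \frac{18574}{36129}\right) - 82840} = \frac{793625}{\left(\frac{103587}{108781} + \frac{18574}{36129}\right) - 82840} = \frac{793625}{\frac{5762993017}{3930148749} - 82840} = \frac{793625}{- \frac{325567759374143}{3930148749}} = 793625 \left(- \frac{3930148749}{325567759374143}\right) = - \frac{3119064300925125}{325567759374143}$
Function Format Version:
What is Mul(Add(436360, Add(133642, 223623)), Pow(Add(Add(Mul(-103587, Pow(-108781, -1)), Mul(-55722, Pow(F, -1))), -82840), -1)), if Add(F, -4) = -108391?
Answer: Rational(-3119064300925125, 325567759374143) ≈ -9.5804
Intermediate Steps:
F = -108387 (F = Add(4, -108391) = -108387)
Mul(Add(436360, Add(133642, 223623)), Pow(Add(Add(Mul(-103587, Pow(-108781, -1)), Mul(-55722, Pow(F, -1))), -82840), -1)) = Mul(Add(436360, Add(133642, 223623)), Pow(Add(Add(Mul(-103587, Pow(-108781, -1)), Mul(-55722, Pow(-108387, -1))), -82840), -1)) = Mul(Add(436360, 357265), Pow(Add(Add(Mul(-103587, Rational(-1, 108781)), Mul(-55722, Rational(-1, 108387))), -82840), -1)) = Mul(793625, Pow(Add(Add(Rational(103587, 108781), Rational(18574, 36129)), -82840), -1)) = Mul(793625, Pow(Add(Rational(5762993017, 3930148749), -82840), -1)) = Mul(793625, Pow(Rational(-325567759374143, 3930148749), -1)) = Mul(793625, Rational(-3930148749, 325567759374143)) = Rational(-3119064300925125, 325567759374143)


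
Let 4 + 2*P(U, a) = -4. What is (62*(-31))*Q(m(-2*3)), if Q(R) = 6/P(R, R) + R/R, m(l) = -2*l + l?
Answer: 961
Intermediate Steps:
P(U, a) = -4 (P(U, a) = -2 + (½)*(-4) = -2 - 2 = -4)
m(l) = -l
Q(R) = -½ (Q(R) = 6/(-4) + R/R = 6*(-¼) + 1 = -3/2 + 1 = -½)
(62*(-31))*Q(m(-2*3)) = (62*(-31))*(-½) = -1922*(-½) = 961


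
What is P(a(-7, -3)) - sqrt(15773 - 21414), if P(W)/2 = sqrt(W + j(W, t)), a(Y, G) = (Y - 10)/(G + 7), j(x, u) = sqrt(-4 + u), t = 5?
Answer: I*(sqrt(13) - sqrt(5641)) ≈ -71.501*I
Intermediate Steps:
a(Y, G) = (-10 + Y)/(7 + G)
P(W) = 2*sqrt(1 + W) (P(W) = 2*sqrt(W + sqrt(-4 + 5)) = 2*sqrt(W + sqrt(1)) = 2*sqrt(W + 1) = 2*sqrt(1 + W))
P(a(-7, -3)) - sqrt(15773 - 21414) = 2*sqrt(1 + (-10 - 7)/(7 - 3)) - sqrt(15773 - 21414) = 2*sqrt(1 - 17/4) - sqrt(-5641) = 2*sqrt(1 + (1/4)*(-17)) - I*sqrt(5641) = 2*sqrt(1 - 17/4) - I*sqrt(5641) = 2*sqrt(-13/4) - I*sqrt(5641) = 2*(I*sqrt(13)/2) - I*sqrt(5641) = I*sqrt(13) - I*sqrt(5641)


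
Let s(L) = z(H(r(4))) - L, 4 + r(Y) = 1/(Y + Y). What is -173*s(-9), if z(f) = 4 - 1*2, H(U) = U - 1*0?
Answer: -1903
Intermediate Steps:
r(Y) = -4 + 1/(2*Y) (r(Y) = -4 + 1/(Y + Y) = -4 + 1/(2*Y))
H(U) = U (H(U) = U + 0 = U)
z(f) = 2 (z(f) = 4 - 2 = 2)
s(L) = 2 - L
-173*s(-9) = -173*(2 - 1*(-9)) = -173*(2 + 9) = -173*11 = -1903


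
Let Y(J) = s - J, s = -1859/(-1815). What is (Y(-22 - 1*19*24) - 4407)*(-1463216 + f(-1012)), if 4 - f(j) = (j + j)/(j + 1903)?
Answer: 76814700542608/13365 ≈ 5.7474e+9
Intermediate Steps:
f(j) = 4 - 2*j/(1903 + j) (f(j) = 4 - (j + j)/(j + 1903) = 4 - 2*j/(1903 + j))
s = 169/165 (s = -1859*(-1/1815) = 169/165 ≈ 1.0242)
Y(J) = 169/165 - J
(Y(-22 - 1*19*24) - 4407)*(-1463216 + f(-1012)) = ((169/165 - (-22 - 1*19*24)) - 4407)*(-1463216 + 2*(3806 - 1012)/(1903 - 1012)) = ((169/165 - (-22 - 19*24)) - 4407)*(-1463216 + 2*2794/891) = ((169/165 - (-22 - 456)) - 4407)*(-1463216 + 2*(1/891)*2794) = ((169/165 - 1*(-478)) - 4407)*(-1463216 + 508/81) = ((169/165 + 478) - 4407)*(-118519988/81) = (79039/165 - 4407)*(-118519988/81) = -648116/165*(-118519988/81) = 76814700542608/13365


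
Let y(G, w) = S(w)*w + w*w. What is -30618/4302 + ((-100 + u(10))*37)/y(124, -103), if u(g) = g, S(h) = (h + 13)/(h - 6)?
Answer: -55080693/7409717 ≈ -7.4336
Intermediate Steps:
S(h) = (13 + h)/(-6 + h)
y(G, w) = w² + w*(13 + w)/(-6 + w) (y(G, w) = ((13 + w)/(-6 + w))*w + w*w = w*(13 + w)/(-6 + w) + w² = w² + w*(13 + w)/(-6 + w))
-30618/4302 + ((-100 + u(10))*37)/y(124, -103) = -30618/4302 + ((-100 + 10)*37)/((-103*(13 - 103 - 103*(-6 - 103))/(-6 - 103))) = -30618*1/4302 + (-90*37)/((-103*(13 - 103 - 103*(-109))/(-109))) = -1701/239 - 3330*109/(103*(13 - 103 + 11227)) = -1701/239 - 3330/((-103*(-1/109)*11137)) = -1701/239 - 3330/1147111/109 = -1701/239 - 3330*109/1147111 = -1701/239 - 9810/31003 = -55080693/7409717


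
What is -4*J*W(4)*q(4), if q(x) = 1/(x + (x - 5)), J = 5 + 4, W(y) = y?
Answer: -48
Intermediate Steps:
J = 9
q(x) = 1/(-5 + 2*x) (q(x) = 1/(x + (-5 + x)) = 1/(-5 + 2*x))
-4*J*W(4)*q(4) = -4*9*4/(-5 + 2*4) = -144/(-5 + 8) = -144/3 = -4*12 = -48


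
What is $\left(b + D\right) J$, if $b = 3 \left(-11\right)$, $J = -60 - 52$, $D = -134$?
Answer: $18704$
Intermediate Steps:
$J = -112$ ($J = -60 - 52 = -112$)
$b = -33$
$\left(b + D\right) J = \left(-33 - 134\right) \left(-112\right) = \left(-167\right) \left(-112\right) = 18704$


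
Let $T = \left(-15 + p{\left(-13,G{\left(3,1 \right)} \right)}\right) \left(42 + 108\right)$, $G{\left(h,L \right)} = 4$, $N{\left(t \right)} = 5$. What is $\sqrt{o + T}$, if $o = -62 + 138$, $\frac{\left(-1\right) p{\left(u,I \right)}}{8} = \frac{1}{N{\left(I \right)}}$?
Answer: $i \sqrt{2414} \approx 49.132 i$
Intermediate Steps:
$p{\left(u,I \right)} = - \frac{8}{5}$
$T = -2490$ ($T = \left(-15 - \frac{8}{5}\right) \left(42 + 108\right) = \left(- \frac{83}{5}\right) 150 = -2490$)
$o = 76$
$\sqrt{o + T} = \sqrt{76 - 2490} = \sqrt{-2414} = i \sqrt{2414}$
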